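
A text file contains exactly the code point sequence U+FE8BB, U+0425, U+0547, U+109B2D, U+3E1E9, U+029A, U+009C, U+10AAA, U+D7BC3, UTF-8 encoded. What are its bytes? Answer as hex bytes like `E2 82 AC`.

U+FE8BB: 4-byte form → F3 BE A2 BB.
U+0425: 2-byte form → D0 A5.
U+0547: 2-byte form → D5 87.
U+109B2D: 4-byte form → F4 89 AC AD.
U+3E1E9: 4-byte form → F0 BE 87 A9.
U+029A: 2-byte form → CA 9A.
U+009C: 2-byte form → C2 9C.
U+10AAA: 4-byte form → F0 90 AA AA.
U+D7BC3: 4-byte form → F3 97 AF 83.
Concatenated (28 bytes): F3 BE A2 BB D0 A5 D5 87 F4 89 AC AD F0 BE 87 A9 CA 9A C2 9C F0 90 AA AA F3 97 AF 83.

F3 BE A2 BB D0 A5 D5 87 F4 89 AC AD F0 BE 87 A9 CA 9A C2 9C F0 90 AA AA F3 97 AF 83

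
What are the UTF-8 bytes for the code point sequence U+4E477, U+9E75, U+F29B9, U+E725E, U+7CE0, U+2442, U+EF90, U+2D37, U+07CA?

U+4E477: 4-byte form → F1 8E 91 B7.
U+9E75: 3-byte form → E9 B9 B5.
U+F29B9: 4-byte form → F3 B2 A6 B9.
U+E725E: 4-byte form → F3 A7 89 9E.
U+7CE0: 3-byte form → E7 B3 A0.
U+2442: 3-byte form → E2 91 82.
U+EF90: 3-byte form → EE BE 90.
U+2D37: 3-byte form → E2 B4 B7.
U+07CA: 2-byte form → DF 8A.
Concatenated (29 bytes): F1 8E 91 B7 E9 B9 B5 F3 B2 A6 B9 F3 A7 89 9E E7 B3 A0 E2 91 82 EE BE 90 E2 B4 B7 DF 8A.

F1 8E 91 B7 E9 B9 B5 F3 B2 A6 B9 F3 A7 89 9E E7 B3 A0 E2 91 82 EE BE 90 E2 B4 B7 DF 8A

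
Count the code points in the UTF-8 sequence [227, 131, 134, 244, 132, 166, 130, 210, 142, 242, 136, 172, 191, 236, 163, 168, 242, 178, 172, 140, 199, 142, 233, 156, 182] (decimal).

Byte at offset 0: 0xE3 = 11100011 → 3-byte char (#1). Advance 3.
Byte at offset 3: 0xF4 = 11110100 → 4-byte char (#2). Advance 4.
Byte at offset 7: 0xD2 = 11010010 → 2-byte char (#3). Advance 2.
Byte at offset 9: 0xF2 = 11110010 → 4-byte char (#4). Advance 4.
Byte at offset 13: 0xEC = 11101100 → 3-byte char (#5). Advance 3.
Byte at offset 16: 0xF2 = 11110010 → 4-byte char (#6). Advance 4.
Byte at offset 20: 0xC7 = 11000111 → 2-byte char (#7). Advance 2.
Byte at offset 22: 0xE9 = 11101001 → 3-byte char (#8). Advance 3.
Reached end at offset 25 after 8 code points.

8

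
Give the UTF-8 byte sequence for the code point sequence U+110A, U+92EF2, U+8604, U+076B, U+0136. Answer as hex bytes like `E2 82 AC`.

U+110A: 3-byte form → E1 84 8A.
U+92EF2: 4-byte form → F2 92 BB B2.
U+8604: 3-byte form → E8 98 84.
U+076B: 2-byte form → DD AB.
U+0136: 2-byte form → C4 B6.
Concatenated (14 bytes): E1 84 8A F2 92 BB B2 E8 98 84 DD AB C4 B6.

E1 84 8A F2 92 BB B2 E8 98 84 DD AB C4 B6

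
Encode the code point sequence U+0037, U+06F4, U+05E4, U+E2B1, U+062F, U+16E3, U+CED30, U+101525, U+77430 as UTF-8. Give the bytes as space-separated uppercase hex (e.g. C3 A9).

37 DB B4 D7 A4 EE 8A B1 D8 AF E1 9B A3 F3 8E B4 B0 F4 81 94 A5 F1 B7 90 B0

U+0037: 1-byte form → 37.
U+06F4: 2-byte form → DB B4.
U+05E4: 2-byte form → D7 A4.
U+E2B1: 3-byte form → EE 8A B1.
U+062F: 2-byte form → D8 AF.
U+16E3: 3-byte form → E1 9B A3.
U+CED30: 4-byte form → F3 8E B4 B0.
U+101525: 4-byte form → F4 81 94 A5.
U+77430: 4-byte form → F1 B7 90 B0.
Concatenated (25 bytes): 37 DB B4 D7 A4 EE 8A B1 D8 AF E1 9B A3 F3 8E B4 B0 F4 81 94 A5 F1 B7 90 B0.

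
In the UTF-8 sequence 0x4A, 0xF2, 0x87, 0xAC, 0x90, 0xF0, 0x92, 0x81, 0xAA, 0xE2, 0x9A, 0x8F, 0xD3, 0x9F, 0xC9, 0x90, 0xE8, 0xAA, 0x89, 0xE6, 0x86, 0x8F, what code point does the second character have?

U+87B10

Offset 0: leading byte 0x4A = 01001010 → 1-byte char #1 = 4A.
Offset 1: leading byte 0xF2 = 11110010 → 4-byte char #2 = F2 87 AC 90.
Leading byte 0xF2 = 11110010 matches 11110xxx → 4-byte sequence.
Byte 1: 0xF2 = 11110010, payload 010 (3 bits).
Byte 2: 0x87 = 10000111 (10xxxxxx ✓), payload 000111.
Byte 3: 0xAC = 10101100 (10xxxxxx ✓), payload 101100.
Byte 4: 0x90 = 10010000 (10xxxxxx ✓), payload 010000.
Concatenate: 010000111101100010000 = 0x87B10 (21 bits → U+87B10).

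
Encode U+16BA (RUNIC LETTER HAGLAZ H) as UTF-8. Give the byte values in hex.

U+16BA = 0x16BA = 5818 decimal. In range U+0800–U+FFFF → 3-byte form: 1110xxxx 10xxxxxx 10xxxxxx.
Binary (16 bits): 0001011010111010.
Split 4+6+6: 0001 | 011010 | 111010.
Byte 1: 11100001 = 0xE1.
Byte 2: 10011010 = 0x9A.
Byte 3: 10111010 = 0xBA.

E1 9A BA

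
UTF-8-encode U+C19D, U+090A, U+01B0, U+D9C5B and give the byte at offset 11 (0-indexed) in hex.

0x9B

U+C19D → 3-byte form EC 86 9D at offsets 0–2.
U+090A → 3-byte form E0 A4 8A at offsets 3–5.
U+01B0 → 2-byte form C6 B0 at offsets 6–7.
U+D9C5B → 4-byte form F3 99 B1 9B at offsets 8–11.
Offset 11 falls in char 4's range; it's byte 4 of F3 99 B1 9B = 0x9B.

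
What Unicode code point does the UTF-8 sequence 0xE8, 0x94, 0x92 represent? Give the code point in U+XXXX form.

Leading byte 0xE8 = 11101000 matches 1110xxxx → 3-byte sequence.
Byte 1: 0xE8 = 11101000, payload 1000 (4 bits).
Byte 2: 0x94 = 10010100 (10xxxxxx ✓), payload 010100.
Byte 3: 0x92 = 10010010 (10xxxxxx ✓), payload 010010.
Concatenate: 1000010100010010 = 0x8512 (16 bits → U+8512).

U+8512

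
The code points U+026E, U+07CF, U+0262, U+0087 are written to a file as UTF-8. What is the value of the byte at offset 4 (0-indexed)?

U+026E → 2-byte form C9 AE at offsets 0–1.
U+07CF → 2-byte form DF 8F at offsets 2–3.
U+0262 → 2-byte form C9 A2 at offsets 4–5.
Offset 4 falls in char 3's range; it's byte 1 of C9 A2 = 0xC9.

0xC9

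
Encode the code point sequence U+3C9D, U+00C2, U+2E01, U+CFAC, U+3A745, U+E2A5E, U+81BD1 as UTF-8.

U+3C9D: 3-byte form → E3 B2 9D.
U+00C2: 2-byte form → C3 82.
U+2E01: 3-byte form → E2 B8 81.
U+CFAC: 3-byte form → EC BE AC.
U+3A745: 4-byte form → F0 BA 9D 85.
U+E2A5E: 4-byte form → F3 A2 A9 9E.
U+81BD1: 4-byte form → F2 81 AF 91.
Concatenated (23 bytes): E3 B2 9D C3 82 E2 B8 81 EC BE AC F0 BA 9D 85 F3 A2 A9 9E F2 81 AF 91.

E3 B2 9D C3 82 E2 B8 81 EC BE AC F0 BA 9D 85 F3 A2 A9 9E F2 81 AF 91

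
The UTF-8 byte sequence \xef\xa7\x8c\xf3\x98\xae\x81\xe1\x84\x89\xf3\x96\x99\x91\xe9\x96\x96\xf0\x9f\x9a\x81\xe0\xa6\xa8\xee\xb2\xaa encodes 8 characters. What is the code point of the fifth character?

Offset 0: leading byte 0xEF = 11101111 → 3-byte char #1 = EF A7 8C.
Offset 3: leading byte 0xF3 = 11110011 → 4-byte char #2 = F3 98 AE 81.
Offset 7: leading byte 0xE1 = 11100001 → 3-byte char #3 = E1 84 89.
Offset 10: leading byte 0xF3 = 11110011 → 4-byte char #4 = F3 96 99 91.
Offset 14: leading byte 0xE9 = 11101001 → 3-byte char #5 = E9 96 96.
Leading byte 0xE9 = 11101001 matches 1110xxxx → 3-byte sequence.
Byte 1: 0xE9 = 11101001, payload 1001 (4 bits).
Byte 2: 0x96 = 10010110 (10xxxxxx ✓), payload 010110.
Byte 3: 0x96 = 10010110 (10xxxxxx ✓), payload 010110.
Concatenate: 1001010110010110 = 0x9596 (16 bits → U+9596).

U+9596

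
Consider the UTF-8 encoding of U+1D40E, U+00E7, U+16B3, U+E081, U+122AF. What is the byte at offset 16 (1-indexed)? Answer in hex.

0xAF

1-indexed offset 16 is 0-indexed offset 15.
U+1D40E → 4-byte form F0 9D 90 8E at offsets 0–3.
U+00E7 → 2-byte form C3 A7 at offsets 4–5.
U+16B3 → 3-byte form E1 9A B3 at offsets 6–8.
U+E081 → 3-byte form EE 82 81 at offsets 9–11.
U+122AF → 4-byte form F0 92 8A AF at offsets 12–15.
Offset 15 falls in char 5's range; it's byte 4 of F0 92 8A AF = 0xAF.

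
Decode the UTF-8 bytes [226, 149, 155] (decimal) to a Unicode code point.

Leading byte 0xE2 = 11100010 matches 1110xxxx → 3-byte sequence.
Byte 1: 0xE2 = 11100010, payload 0010 (4 bits).
Byte 2: 0x95 = 10010101 (10xxxxxx ✓), payload 010101.
Byte 3: 0x9B = 10011011 (10xxxxxx ✓), payload 011011.
Concatenate: 0010010101011011 = 0x255B (16 bits → U+255B).

U+255B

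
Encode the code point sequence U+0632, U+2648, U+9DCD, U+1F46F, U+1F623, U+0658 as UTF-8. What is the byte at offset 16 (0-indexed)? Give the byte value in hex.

0xD9

U+0632 → 2-byte form D8 B2 at offsets 0–1.
U+2648 → 3-byte form E2 99 88 at offsets 2–4.
U+9DCD → 3-byte form E9 B7 8D at offsets 5–7.
U+1F46F → 4-byte form F0 9F 91 AF at offsets 8–11.
U+1F623 → 4-byte form F0 9F 98 A3 at offsets 12–15.
U+0658 → 2-byte form D9 98 at offsets 16–17.
Offset 16 falls in char 6's range; it's byte 1 of D9 98 = 0xD9.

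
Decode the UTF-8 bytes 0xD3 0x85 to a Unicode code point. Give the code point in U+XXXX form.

U+04C5

Leading byte 0xD3 = 11010011 matches 110xxxxx → 2-byte sequence.
Byte 1: 0xD3 = 11010011, payload 10011 (5 bits).
Byte 2: 0x85 = 10000101 (10xxxxxx ✓), payload 000101.
Concatenate: 10011000101 = 0x4C5 (11 bits → U+04C5).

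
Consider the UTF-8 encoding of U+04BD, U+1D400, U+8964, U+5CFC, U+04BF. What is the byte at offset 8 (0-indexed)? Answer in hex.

U+04BD → 2-byte form D2 BD at offsets 0–1.
U+1D400 → 4-byte form F0 9D 90 80 at offsets 2–5.
U+8964 → 3-byte form E8 A5 A4 at offsets 6–8.
Offset 8 falls in char 3's range; it's byte 3 of E8 A5 A4 = 0xA4.

0xA4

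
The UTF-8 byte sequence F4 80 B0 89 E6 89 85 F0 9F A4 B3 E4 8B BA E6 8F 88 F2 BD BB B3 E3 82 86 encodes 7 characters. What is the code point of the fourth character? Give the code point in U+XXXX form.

Offset 0: leading byte 0xF4 = 11110100 → 4-byte char #1 = F4 80 B0 89.
Offset 4: leading byte 0xE6 = 11100110 → 3-byte char #2 = E6 89 85.
Offset 7: leading byte 0xF0 = 11110000 → 4-byte char #3 = F0 9F A4 B3.
Offset 11: leading byte 0xE4 = 11100100 → 3-byte char #4 = E4 8B BA.
Leading byte 0xE4 = 11100100 matches 1110xxxx → 3-byte sequence.
Byte 1: 0xE4 = 11100100, payload 0100 (4 bits).
Byte 2: 0x8B = 10001011 (10xxxxxx ✓), payload 001011.
Byte 3: 0xBA = 10111010 (10xxxxxx ✓), payload 111010.
Concatenate: 0100001011111010 = 0x42FA (16 bits → U+42FA).

U+42FA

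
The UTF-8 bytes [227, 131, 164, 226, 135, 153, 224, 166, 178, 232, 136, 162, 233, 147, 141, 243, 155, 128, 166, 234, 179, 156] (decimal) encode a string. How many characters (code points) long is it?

7

Byte at offset 0: 0xE3 = 11100011 → 3-byte char (#1). Advance 3.
Byte at offset 3: 0xE2 = 11100010 → 3-byte char (#2). Advance 3.
Byte at offset 6: 0xE0 = 11100000 → 3-byte char (#3). Advance 3.
Byte at offset 9: 0xE8 = 11101000 → 3-byte char (#4). Advance 3.
Byte at offset 12: 0xE9 = 11101001 → 3-byte char (#5). Advance 3.
Byte at offset 15: 0xF3 = 11110011 → 4-byte char (#6). Advance 4.
Byte at offset 19: 0xEA = 11101010 → 3-byte char (#7). Advance 3.
Reached end at offset 22 after 7 code points.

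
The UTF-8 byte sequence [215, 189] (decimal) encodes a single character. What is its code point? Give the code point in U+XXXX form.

U+05FD

Leading byte 0xD7 = 11010111 matches 110xxxxx → 2-byte sequence.
Byte 1: 0xD7 = 11010111, payload 10111 (5 bits).
Byte 2: 0xBD = 10111101 (10xxxxxx ✓), payload 111101.
Concatenate: 10111111101 = 0x5FD (11 bits → U+05FD).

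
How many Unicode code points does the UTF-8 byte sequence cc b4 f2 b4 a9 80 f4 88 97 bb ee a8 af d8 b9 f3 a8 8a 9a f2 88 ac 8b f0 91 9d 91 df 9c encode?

9

Byte at offset 0: 0xCC = 11001100 → 2-byte char (#1). Advance 2.
Byte at offset 2: 0xF2 = 11110010 → 4-byte char (#2). Advance 4.
Byte at offset 6: 0xF4 = 11110100 → 4-byte char (#3). Advance 4.
Byte at offset 10: 0xEE = 11101110 → 3-byte char (#4). Advance 3.
Byte at offset 13: 0xD8 = 11011000 → 2-byte char (#5). Advance 2.
Byte at offset 15: 0xF3 = 11110011 → 4-byte char (#6). Advance 4.
Byte at offset 19: 0xF2 = 11110010 → 4-byte char (#7). Advance 4.
Byte at offset 23: 0xF0 = 11110000 → 4-byte char (#8). Advance 4.
Byte at offset 27: 0xDF = 11011111 → 2-byte char (#9). Advance 2.
Reached end at offset 29 after 9 code points.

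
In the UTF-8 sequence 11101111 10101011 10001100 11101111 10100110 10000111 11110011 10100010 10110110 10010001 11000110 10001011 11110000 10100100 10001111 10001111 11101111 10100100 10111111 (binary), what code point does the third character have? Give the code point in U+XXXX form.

Offset 0: leading byte 0xEF = 11101111 → 3-byte char #1 = EF AB 8C.
Offset 3: leading byte 0xEF = 11101111 → 3-byte char #2 = EF A6 87.
Offset 6: leading byte 0xF3 = 11110011 → 4-byte char #3 = F3 A2 B6 91.
Leading byte 0xF3 = 11110011 matches 11110xxx → 4-byte sequence.
Byte 1: 0xF3 = 11110011, payload 011 (3 bits).
Byte 2: 0xA2 = 10100010 (10xxxxxx ✓), payload 100010.
Byte 3: 0xB6 = 10110110 (10xxxxxx ✓), payload 110110.
Byte 4: 0x91 = 10010001 (10xxxxxx ✓), payload 010001.
Concatenate: 011100010110110010001 = 0xE2D91 (21 bits → U+E2D91).

U+E2D91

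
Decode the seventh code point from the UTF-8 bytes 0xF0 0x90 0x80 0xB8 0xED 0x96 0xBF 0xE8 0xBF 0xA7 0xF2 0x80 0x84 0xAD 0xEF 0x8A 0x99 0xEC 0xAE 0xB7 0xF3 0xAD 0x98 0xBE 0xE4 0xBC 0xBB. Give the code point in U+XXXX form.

U+ED63E

Offset 0: leading byte 0xF0 = 11110000 → 4-byte char #1 = F0 90 80 B8.
Offset 4: leading byte 0xED = 11101101 → 3-byte char #2 = ED 96 BF.
Offset 7: leading byte 0xE8 = 11101000 → 3-byte char #3 = E8 BF A7.
Offset 10: leading byte 0xF2 = 11110010 → 4-byte char #4 = F2 80 84 AD.
Offset 14: leading byte 0xEF = 11101111 → 3-byte char #5 = EF 8A 99.
Offset 17: leading byte 0xEC = 11101100 → 3-byte char #6 = EC AE B7.
Offset 20: leading byte 0xF3 = 11110011 → 4-byte char #7 = F3 AD 98 BE.
Leading byte 0xF3 = 11110011 matches 11110xxx → 4-byte sequence.
Byte 1: 0xF3 = 11110011, payload 011 (3 bits).
Byte 2: 0xAD = 10101101 (10xxxxxx ✓), payload 101101.
Byte 3: 0x98 = 10011000 (10xxxxxx ✓), payload 011000.
Byte 4: 0xBE = 10111110 (10xxxxxx ✓), payload 111110.
Concatenate: 011101101011000111110 = 0xED63E (21 bits → U+ED63E).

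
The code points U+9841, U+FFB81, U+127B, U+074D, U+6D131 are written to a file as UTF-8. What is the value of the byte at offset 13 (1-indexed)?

0xF1

1-indexed offset 13 is 0-indexed offset 12.
U+9841 → 3-byte form E9 A1 81 at offsets 0–2.
U+FFB81 → 4-byte form F3 BF AE 81 at offsets 3–6.
U+127B → 3-byte form E1 89 BB at offsets 7–9.
U+074D → 2-byte form DD 8D at offsets 10–11.
U+6D131 → 4-byte form F1 AD 84 B1 at offsets 12–15.
Offset 12 falls in char 5's range; it's byte 1 of F1 AD 84 B1 = 0xF1.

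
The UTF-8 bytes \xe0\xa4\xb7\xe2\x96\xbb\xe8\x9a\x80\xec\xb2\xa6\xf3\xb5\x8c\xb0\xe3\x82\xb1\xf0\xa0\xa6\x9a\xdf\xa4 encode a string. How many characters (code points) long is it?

Byte at offset 0: 0xE0 = 11100000 → 3-byte char (#1). Advance 3.
Byte at offset 3: 0xE2 = 11100010 → 3-byte char (#2). Advance 3.
Byte at offset 6: 0xE8 = 11101000 → 3-byte char (#3). Advance 3.
Byte at offset 9: 0xEC = 11101100 → 3-byte char (#4). Advance 3.
Byte at offset 12: 0xF3 = 11110011 → 4-byte char (#5). Advance 4.
Byte at offset 16: 0xE3 = 11100011 → 3-byte char (#6). Advance 3.
Byte at offset 19: 0xF0 = 11110000 → 4-byte char (#7). Advance 4.
Byte at offset 23: 0xDF = 11011111 → 2-byte char (#8). Advance 2.
Reached end at offset 25 after 8 code points.

8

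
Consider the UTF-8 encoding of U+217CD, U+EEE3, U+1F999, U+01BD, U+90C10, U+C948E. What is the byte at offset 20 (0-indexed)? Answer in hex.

0x8E

U+217CD → 4-byte form F0 A1 9F 8D at offsets 0–3.
U+EEE3 → 3-byte form EE BB A3 at offsets 4–6.
U+1F999 → 4-byte form F0 9F A6 99 at offsets 7–10.
U+01BD → 2-byte form C6 BD at offsets 11–12.
U+90C10 → 4-byte form F2 90 B0 90 at offsets 13–16.
U+C948E → 4-byte form F3 89 92 8E at offsets 17–20.
Offset 20 falls in char 6's range; it's byte 4 of F3 89 92 8E = 0x8E.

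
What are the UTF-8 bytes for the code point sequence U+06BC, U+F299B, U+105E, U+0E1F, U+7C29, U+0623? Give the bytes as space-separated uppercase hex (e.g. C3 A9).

DA BC F3 B2 A6 9B E1 81 9E E0 B8 9F E7 B0 A9 D8 A3

U+06BC: 2-byte form → DA BC.
U+F299B: 4-byte form → F3 B2 A6 9B.
U+105E: 3-byte form → E1 81 9E.
U+0E1F: 3-byte form → E0 B8 9F.
U+7C29: 3-byte form → E7 B0 A9.
U+0623: 2-byte form → D8 A3.
Concatenated (17 bytes): DA BC F3 B2 A6 9B E1 81 9E E0 B8 9F E7 B0 A9 D8 A3.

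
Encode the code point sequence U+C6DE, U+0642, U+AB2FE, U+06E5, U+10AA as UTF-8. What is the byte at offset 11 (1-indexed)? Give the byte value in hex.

0xA5

1-indexed offset 11 is 0-indexed offset 10.
U+C6DE → 3-byte form EC 9B 9E at offsets 0–2.
U+0642 → 2-byte form D9 82 at offsets 3–4.
U+AB2FE → 4-byte form F2 AB 8B BE at offsets 5–8.
U+06E5 → 2-byte form DB A5 at offsets 9–10.
Offset 10 falls in char 4's range; it's byte 2 of DB A5 = 0xA5.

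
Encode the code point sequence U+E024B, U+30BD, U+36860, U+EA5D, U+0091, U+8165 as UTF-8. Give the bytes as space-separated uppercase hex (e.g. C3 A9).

U+E024B: 4-byte form → F3 A0 89 8B.
U+30BD: 3-byte form → E3 82 BD.
U+36860: 4-byte form → F0 B6 A1 A0.
U+EA5D: 3-byte form → EE A9 9D.
U+0091: 2-byte form → C2 91.
U+8165: 3-byte form → E8 85 A5.
Concatenated (19 bytes): F3 A0 89 8B E3 82 BD F0 B6 A1 A0 EE A9 9D C2 91 E8 85 A5.

F3 A0 89 8B E3 82 BD F0 B6 A1 A0 EE A9 9D C2 91 E8 85 A5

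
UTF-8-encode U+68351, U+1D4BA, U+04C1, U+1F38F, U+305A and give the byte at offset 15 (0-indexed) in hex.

U+68351 → 4-byte form F1 A8 8D 91 at offsets 0–3.
U+1D4BA → 4-byte form F0 9D 92 BA at offsets 4–7.
U+04C1 → 2-byte form D3 81 at offsets 8–9.
U+1F38F → 4-byte form F0 9F 8E 8F at offsets 10–13.
U+305A → 3-byte form E3 81 9A at offsets 14–16.
Offset 15 falls in char 5's range; it's byte 2 of E3 81 9A = 0x81.

0x81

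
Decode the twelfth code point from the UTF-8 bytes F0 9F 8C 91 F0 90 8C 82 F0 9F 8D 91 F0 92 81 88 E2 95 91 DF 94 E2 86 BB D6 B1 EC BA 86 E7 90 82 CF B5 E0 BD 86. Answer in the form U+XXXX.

U+0F46

Offset 0: leading byte 0xF0 = 11110000 → 4-byte char #1 = F0 9F 8C 91.
Offset 4: leading byte 0xF0 = 11110000 → 4-byte char #2 = F0 90 8C 82.
Offset 8: leading byte 0xF0 = 11110000 → 4-byte char #3 = F0 9F 8D 91.
Offset 12: leading byte 0xF0 = 11110000 → 4-byte char #4 = F0 92 81 88.
Offset 16: leading byte 0xE2 = 11100010 → 3-byte char #5 = E2 95 91.
Offset 19: leading byte 0xDF = 11011111 → 2-byte char #6 = DF 94.
Offset 21: leading byte 0xE2 = 11100010 → 3-byte char #7 = E2 86 BB.
Offset 24: leading byte 0xD6 = 11010110 → 2-byte char #8 = D6 B1.
Offset 26: leading byte 0xEC = 11101100 → 3-byte char #9 = EC BA 86.
Offset 29: leading byte 0xE7 = 11100111 → 3-byte char #10 = E7 90 82.
Offset 32: leading byte 0xCF = 11001111 → 2-byte char #11 = CF B5.
Offset 34: leading byte 0xE0 = 11100000 → 3-byte char #12 = E0 BD 86.
Leading byte 0xE0 = 11100000 matches 1110xxxx → 3-byte sequence.
Byte 1: 0xE0 = 11100000, payload 0000 (4 bits).
Byte 2: 0xBD = 10111101 (10xxxxxx ✓), payload 111101.
Byte 3: 0x86 = 10000110 (10xxxxxx ✓), payload 000110.
Concatenate: 0000111101000110 = 0xF46 (16 bits → U+0F46).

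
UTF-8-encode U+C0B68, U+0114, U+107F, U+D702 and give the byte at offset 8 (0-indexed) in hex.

0xBF

U+C0B68 → 4-byte form F3 80 AD A8 at offsets 0–3.
U+0114 → 2-byte form C4 94 at offsets 4–5.
U+107F → 3-byte form E1 81 BF at offsets 6–8.
Offset 8 falls in char 3's range; it's byte 3 of E1 81 BF = 0xBF.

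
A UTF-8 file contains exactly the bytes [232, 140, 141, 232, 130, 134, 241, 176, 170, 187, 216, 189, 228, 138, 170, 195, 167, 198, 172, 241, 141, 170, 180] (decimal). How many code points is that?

8

Byte at offset 0: 0xE8 = 11101000 → 3-byte char (#1). Advance 3.
Byte at offset 3: 0xE8 = 11101000 → 3-byte char (#2). Advance 3.
Byte at offset 6: 0xF1 = 11110001 → 4-byte char (#3). Advance 4.
Byte at offset 10: 0xD8 = 11011000 → 2-byte char (#4). Advance 2.
Byte at offset 12: 0xE4 = 11100100 → 3-byte char (#5). Advance 3.
Byte at offset 15: 0xC3 = 11000011 → 2-byte char (#6). Advance 2.
Byte at offset 17: 0xC6 = 11000110 → 2-byte char (#7). Advance 2.
Byte at offset 19: 0xF1 = 11110001 → 4-byte char (#8). Advance 4.
Reached end at offset 23 after 8 code points.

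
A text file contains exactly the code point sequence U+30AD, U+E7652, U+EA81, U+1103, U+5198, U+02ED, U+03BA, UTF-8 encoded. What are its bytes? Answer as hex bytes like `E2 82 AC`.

E3 82 AD F3 A7 99 92 EE AA 81 E1 84 83 E5 86 98 CB AD CE BA

U+30AD: 3-byte form → E3 82 AD.
U+E7652: 4-byte form → F3 A7 99 92.
U+EA81: 3-byte form → EE AA 81.
U+1103: 3-byte form → E1 84 83.
U+5198: 3-byte form → E5 86 98.
U+02ED: 2-byte form → CB AD.
U+03BA: 2-byte form → CE BA.
Concatenated (20 bytes): E3 82 AD F3 A7 99 92 EE AA 81 E1 84 83 E5 86 98 CB AD CE BA.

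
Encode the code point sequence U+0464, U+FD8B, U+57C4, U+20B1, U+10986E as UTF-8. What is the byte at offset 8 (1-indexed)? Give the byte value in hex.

0x84

1-indexed offset 8 is 0-indexed offset 7.
U+0464 → 2-byte form D1 A4 at offsets 0–1.
U+FD8B → 3-byte form EF B6 8B at offsets 2–4.
U+57C4 → 3-byte form E5 9F 84 at offsets 5–7.
Offset 7 falls in char 3's range; it's byte 3 of E5 9F 84 = 0x84.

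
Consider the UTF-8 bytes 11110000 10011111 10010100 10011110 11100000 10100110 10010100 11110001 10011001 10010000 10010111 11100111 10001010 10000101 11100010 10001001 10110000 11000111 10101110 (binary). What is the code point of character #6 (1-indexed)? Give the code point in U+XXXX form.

Offset 0: leading byte 0xF0 = 11110000 → 4-byte char #1 = F0 9F 94 9E.
Offset 4: leading byte 0xE0 = 11100000 → 3-byte char #2 = E0 A6 94.
Offset 7: leading byte 0xF1 = 11110001 → 4-byte char #3 = F1 99 90 97.
Offset 11: leading byte 0xE7 = 11100111 → 3-byte char #4 = E7 8A 85.
Offset 14: leading byte 0xE2 = 11100010 → 3-byte char #5 = E2 89 B0.
Offset 17: leading byte 0xC7 = 11000111 → 2-byte char #6 = C7 AE.
Leading byte 0xC7 = 11000111 matches 110xxxxx → 2-byte sequence.
Byte 1: 0xC7 = 11000111, payload 00111 (5 bits).
Byte 2: 0xAE = 10101110 (10xxxxxx ✓), payload 101110.
Concatenate: 00111101110 = 0x1EE (11 bits → U+01EE).

U+01EE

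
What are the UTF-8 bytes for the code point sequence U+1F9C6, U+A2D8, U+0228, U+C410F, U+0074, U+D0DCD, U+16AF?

U+1F9C6: 4-byte form → F0 9F A7 86.
U+A2D8: 3-byte form → EA 8B 98.
U+0228: 2-byte form → C8 A8.
U+C410F: 4-byte form → F3 84 84 8F.
U+0074: 1-byte form → 74.
U+D0DCD: 4-byte form → F3 90 B7 8D.
U+16AF: 3-byte form → E1 9A AF.
Concatenated (21 bytes): F0 9F A7 86 EA 8B 98 C8 A8 F3 84 84 8F 74 F3 90 B7 8D E1 9A AF.

F0 9F A7 86 EA 8B 98 C8 A8 F3 84 84 8F 74 F3 90 B7 8D E1 9A AF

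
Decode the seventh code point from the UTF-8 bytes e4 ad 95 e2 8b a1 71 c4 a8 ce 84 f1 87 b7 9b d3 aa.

U+04EA

Offset 0: leading byte 0xE4 = 11100100 → 3-byte char #1 = E4 AD 95.
Offset 3: leading byte 0xE2 = 11100010 → 3-byte char #2 = E2 8B A1.
Offset 6: leading byte 0x71 = 01110001 → 1-byte char #3 = 71.
Offset 7: leading byte 0xC4 = 11000100 → 2-byte char #4 = C4 A8.
Offset 9: leading byte 0xCE = 11001110 → 2-byte char #5 = CE 84.
Offset 11: leading byte 0xF1 = 11110001 → 4-byte char #6 = F1 87 B7 9B.
Offset 15: leading byte 0xD3 = 11010011 → 2-byte char #7 = D3 AA.
Leading byte 0xD3 = 11010011 matches 110xxxxx → 2-byte sequence.
Byte 1: 0xD3 = 11010011, payload 10011 (5 bits).
Byte 2: 0xAA = 10101010 (10xxxxxx ✓), payload 101010.
Concatenate: 10011101010 = 0x4EA (11 bits → U+04EA).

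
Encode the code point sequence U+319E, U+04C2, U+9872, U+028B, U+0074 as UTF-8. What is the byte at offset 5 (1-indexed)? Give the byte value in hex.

0x82

1-indexed offset 5 is 0-indexed offset 4.
U+319E → 3-byte form E3 86 9E at offsets 0–2.
U+04C2 → 2-byte form D3 82 at offsets 3–4.
Offset 4 falls in char 2's range; it's byte 2 of D3 82 = 0x82.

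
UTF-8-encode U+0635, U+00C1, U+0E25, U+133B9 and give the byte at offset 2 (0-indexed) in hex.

U+0635 → 2-byte form D8 B5 at offsets 0–1.
U+00C1 → 2-byte form C3 81 at offsets 2–3.
Offset 2 falls in char 2's range; it's byte 1 of C3 81 = 0xC3.

0xC3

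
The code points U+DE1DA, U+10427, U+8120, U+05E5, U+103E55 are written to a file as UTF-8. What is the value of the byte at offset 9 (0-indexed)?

U+DE1DA → 4-byte form F3 9E 87 9A at offsets 0–3.
U+10427 → 4-byte form F0 90 90 A7 at offsets 4–7.
U+8120 → 3-byte form E8 84 A0 at offsets 8–10.
Offset 9 falls in char 3's range; it's byte 2 of E8 84 A0 = 0x84.

0x84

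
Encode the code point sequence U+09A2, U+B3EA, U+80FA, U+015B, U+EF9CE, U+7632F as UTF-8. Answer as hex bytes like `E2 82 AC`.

E0 A6 A2 EB 8F AA E8 83 BA C5 9B F3 AF A7 8E F1 B6 8C AF

U+09A2: 3-byte form → E0 A6 A2.
U+B3EA: 3-byte form → EB 8F AA.
U+80FA: 3-byte form → E8 83 BA.
U+015B: 2-byte form → C5 9B.
U+EF9CE: 4-byte form → F3 AF A7 8E.
U+7632F: 4-byte form → F1 B6 8C AF.
Concatenated (19 bytes): E0 A6 A2 EB 8F AA E8 83 BA C5 9B F3 AF A7 8E F1 B6 8C AF.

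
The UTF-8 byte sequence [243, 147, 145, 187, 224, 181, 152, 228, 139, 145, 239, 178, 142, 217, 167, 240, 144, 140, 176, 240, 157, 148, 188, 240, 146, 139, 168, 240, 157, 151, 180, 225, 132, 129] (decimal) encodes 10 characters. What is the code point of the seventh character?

Offset 0: leading byte 0xF3 = 11110011 → 4-byte char #1 = F3 93 91 BB.
Offset 4: leading byte 0xE0 = 11100000 → 3-byte char #2 = E0 B5 98.
Offset 7: leading byte 0xE4 = 11100100 → 3-byte char #3 = E4 8B 91.
Offset 10: leading byte 0xEF = 11101111 → 3-byte char #4 = EF B2 8E.
Offset 13: leading byte 0xD9 = 11011001 → 2-byte char #5 = D9 A7.
Offset 15: leading byte 0xF0 = 11110000 → 4-byte char #6 = F0 90 8C B0.
Offset 19: leading byte 0xF0 = 11110000 → 4-byte char #7 = F0 9D 94 BC.
Leading byte 0xF0 = 11110000 matches 11110xxx → 4-byte sequence.
Byte 1: 0xF0 = 11110000, payload 000 (3 bits).
Byte 2: 0x9D = 10011101 (10xxxxxx ✓), payload 011101.
Byte 3: 0x94 = 10010100 (10xxxxxx ✓), payload 010100.
Byte 4: 0xBC = 10111100 (10xxxxxx ✓), payload 111100.
Concatenate: 000011101010100111100 = 0x1D53C (21 bits → U+1D53C).

U+1D53C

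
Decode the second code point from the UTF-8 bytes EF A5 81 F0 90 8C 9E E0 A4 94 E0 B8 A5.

Offset 0: leading byte 0xEF = 11101111 → 3-byte char #1 = EF A5 81.
Offset 3: leading byte 0xF0 = 11110000 → 4-byte char #2 = F0 90 8C 9E.
Leading byte 0xF0 = 11110000 matches 11110xxx → 4-byte sequence.
Byte 1: 0xF0 = 11110000, payload 000 (3 bits).
Byte 2: 0x90 = 10010000 (10xxxxxx ✓), payload 010000.
Byte 3: 0x8C = 10001100 (10xxxxxx ✓), payload 001100.
Byte 4: 0x9E = 10011110 (10xxxxxx ✓), payload 011110.
Concatenate: 000010000001100011110 = 0x1031E (21 bits → U+1031E).

U+1031E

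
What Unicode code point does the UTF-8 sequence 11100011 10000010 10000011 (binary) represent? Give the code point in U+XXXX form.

U+3083

Leading byte 0xE3 = 11100011 matches 1110xxxx → 3-byte sequence.
Byte 1: 0xE3 = 11100011, payload 0011 (4 bits).
Byte 2: 0x82 = 10000010 (10xxxxxx ✓), payload 000010.
Byte 3: 0x83 = 10000011 (10xxxxxx ✓), payload 000011.
Concatenate: 0011000010000011 = 0x3083 (16 bits → U+3083).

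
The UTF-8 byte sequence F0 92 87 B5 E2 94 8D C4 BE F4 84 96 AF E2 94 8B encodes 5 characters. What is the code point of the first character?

Offset 0: leading byte 0xF0 = 11110000 → 4-byte char #1 = F0 92 87 B5.
Leading byte 0xF0 = 11110000 matches 11110xxx → 4-byte sequence.
Byte 1: 0xF0 = 11110000, payload 000 (3 bits).
Byte 2: 0x92 = 10010010 (10xxxxxx ✓), payload 010010.
Byte 3: 0x87 = 10000111 (10xxxxxx ✓), payload 000111.
Byte 4: 0xB5 = 10110101 (10xxxxxx ✓), payload 110101.
Concatenate: 000010010000111110101 = 0x121F5 (21 bits → U+121F5).

U+121F5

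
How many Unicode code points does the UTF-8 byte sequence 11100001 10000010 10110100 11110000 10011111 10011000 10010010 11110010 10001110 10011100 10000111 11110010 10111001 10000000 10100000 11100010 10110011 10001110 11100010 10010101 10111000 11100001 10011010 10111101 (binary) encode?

Byte at offset 0: 0xE1 = 11100001 → 3-byte char (#1). Advance 3.
Byte at offset 3: 0xF0 = 11110000 → 4-byte char (#2). Advance 4.
Byte at offset 7: 0xF2 = 11110010 → 4-byte char (#3). Advance 4.
Byte at offset 11: 0xF2 = 11110010 → 4-byte char (#4). Advance 4.
Byte at offset 15: 0xE2 = 11100010 → 3-byte char (#5). Advance 3.
Byte at offset 18: 0xE2 = 11100010 → 3-byte char (#6). Advance 3.
Byte at offset 21: 0xE1 = 11100001 → 3-byte char (#7). Advance 3.
Reached end at offset 24 after 7 code points.

7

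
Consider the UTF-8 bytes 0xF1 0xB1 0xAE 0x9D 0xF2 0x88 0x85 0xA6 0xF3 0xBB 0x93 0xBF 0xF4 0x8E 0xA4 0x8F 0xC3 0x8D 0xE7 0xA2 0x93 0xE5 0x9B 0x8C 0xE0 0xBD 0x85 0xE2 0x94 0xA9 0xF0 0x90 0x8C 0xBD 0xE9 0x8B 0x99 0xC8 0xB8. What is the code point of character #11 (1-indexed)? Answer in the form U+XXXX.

U+92D9

Offset 0: leading byte 0xF1 = 11110001 → 4-byte char #1 = F1 B1 AE 9D.
Offset 4: leading byte 0xF2 = 11110010 → 4-byte char #2 = F2 88 85 A6.
Offset 8: leading byte 0xF3 = 11110011 → 4-byte char #3 = F3 BB 93 BF.
Offset 12: leading byte 0xF4 = 11110100 → 4-byte char #4 = F4 8E A4 8F.
Offset 16: leading byte 0xC3 = 11000011 → 2-byte char #5 = C3 8D.
Offset 18: leading byte 0xE7 = 11100111 → 3-byte char #6 = E7 A2 93.
Offset 21: leading byte 0xE5 = 11100101 → 3-byte char #7 = E5 9B 8C.
Offset 24: leading byte 0xE0 = 11100000 → 3-byte char #8 = E0 BD 85.
Offset 27: leading byte 0xE2 = 11100010 → 3-byte char #9 = E2 94 A9.
Offset 30: leading byte 0xF0 = 11110000 → 4-byte char #10 = F0 90 8C BD.
Offset 34: leading byte 0xE9 = 11101001 → 3-byte char #11 = E9 8B 99.
Leading byte 0xE9 = 11101001 matches 1110xxxx → 3-byte sequence.
Byte 1: 0xE9 = 11101001, payload 1001 (4 bits).
Byte 2: 0x8B = 10001011 (10xxxxxx ✓), payload 001011.
Byte 3: 0x99 = 10011001 (10xxxxxx ✓), payload 011001.
Concatenate: 1001001011011001 = 0x92D9 (16 bits → U+92D9).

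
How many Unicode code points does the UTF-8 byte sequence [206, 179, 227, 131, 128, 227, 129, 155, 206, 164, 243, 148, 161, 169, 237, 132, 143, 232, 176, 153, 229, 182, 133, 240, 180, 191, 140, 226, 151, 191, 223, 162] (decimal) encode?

11

Byte at offset 0: 0xCE = 11001110 → 2-byte char (#1). Advance 2.
Byte at offset 2: 0xE3 = 11100011 → 3-byte char (#2). Advance 3.
Byte at offset 5: 0xE3 = 11100011 → 3-byte char (#3). Advance 3.
Byte at offset 8: 0xCE = 11001110 → 2-byte char (#4). Advance 2.
Byte at offset 10: 0xF3 = 11110011 → 4-byte char (#5). Advance 4.
Byte at offset 14: 0xED = 11101101 → 3-byte char (#6). Advance 3.
Byte at offset 17: 0xE8 = 11101000 → 3-byte char (#7). Advance 3.
Byte at offset 20: 0xE5 = 11100101 → 3-byte char (#8). Advance 3.
Byte at offset 23: 0xF0 = 11110000 → 4-byte char (#9). Advance 4.
Byte at offset 27: 0xE2 = 11100010 → 3-byte char (#10). Advance 3.
Byte at offset 30: 0xDF = 11011111 → 2-byte char (#11). Advance 2.
Reached end at offset 32 after 11 code points.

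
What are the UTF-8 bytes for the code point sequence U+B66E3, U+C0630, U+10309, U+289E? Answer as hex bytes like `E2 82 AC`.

F2 B6 9B A3 F3 80 98 B0 F0 90 8C 89 E2 A2 9E

U+B66E3: 4-byte form → F2 B6 9B A3.
U+C0630: 4-byte form → F3 80 98 B0.
U+10309: 4-byte form → F0 90 8C 89.
U+289E: 3-byte form → E2 A2 9E.
Concatenated (15 bytes): F2 B6 9B A3 F3 80 98 B0 F0 90 8C 89 E2 A2 9E.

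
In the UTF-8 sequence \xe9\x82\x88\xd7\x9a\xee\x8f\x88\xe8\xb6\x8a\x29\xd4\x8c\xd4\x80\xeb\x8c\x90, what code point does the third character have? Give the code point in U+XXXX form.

U+E3C8

Offset 0: leading byte 0xE9 = 11101001 → 3-byte char #1 = E9 82 88.
Offset 3: leading byte 0xD7 = 11010111 → 2-byte char #2 = D7 9A.
Offset 5: leading byte 0xEE = 11101110 → 3-byte char #3 = EE 8F 88.
Leading byte 0xEE = 11101110 matches 1110xxxx → 3-byte sequence.
Byte 1: 0xEE = 11101110, payload 1110 (4 bits).
Byte 2: 0x8F = 10001111 (10xxxxxx ✓), payload 001111.
Byte 3: 0x88 = 10001000 (10xxxxxx ✓), payload 001000.
Concatenate: 1110001111001000 = 0xE3C8 (16 bits → U+E3C8).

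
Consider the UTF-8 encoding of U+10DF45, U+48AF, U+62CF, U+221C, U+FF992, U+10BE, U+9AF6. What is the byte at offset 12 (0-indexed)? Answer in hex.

U+10DF45 → 4-byte form F4 8D BD 85 at offsets 0–3.
U+48AF → 3-byte form E4 A2 AF at offsets 4–6.
U+62CF → 3-byte form E6 8B 8F at offsets 7–9.
U+221C → 3-byte form E2 88 9C at offsets 10–12.
Offset 12 falls in char 4's range; it's byte 3 of E2 88 9C = 0x9C.

0x9C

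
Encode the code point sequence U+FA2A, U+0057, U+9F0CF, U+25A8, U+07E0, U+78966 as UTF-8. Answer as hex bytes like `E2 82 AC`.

EF A8 AA 57 F2 9F 83 8F E2 96 A8 DF A0 F1 B8 A5 A6

U+FA2A: 3-byte form → EF A8 AA.
U+0057: 1-byte form → 57.
U+9F0CF: 4-byte form → F2 9F 83 8F.
U+25A8: 3-byte form → E2 96 A8.
U+07E0: 2-byte form → DF A0.
U+78966: 4-byte form → F1 B8 A5 A6.
Concatenated (17 bytes): EF A8 AA 57 F2 9F 83 8F E2 96 A8 DF A0 F1 B8 A5 A6.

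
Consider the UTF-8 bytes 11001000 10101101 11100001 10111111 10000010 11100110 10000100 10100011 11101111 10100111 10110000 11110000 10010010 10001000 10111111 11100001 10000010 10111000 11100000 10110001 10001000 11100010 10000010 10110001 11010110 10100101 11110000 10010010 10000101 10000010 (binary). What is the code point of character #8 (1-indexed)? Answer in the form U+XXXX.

Offset 0: leading byte 0xC8 = 11001000 → 2-byte char #1 = C8 AD.
Offset 2: leading byte 0xE1 = 11100001 → 3-byte char #2 = E1 BF 82.
Offset 5: leading byte 0xE6 = 11100110 → 3-byte char #3 = E6 84 A3.
Offset 8: leading byte 0xEF = 11101111 → 3-byte char #4 = EF A7 B0.
Offset 11: leading byte 0xF0 = 11110000 → 4-byte char #5 = F0 92 88 BF.
Offset 15: leading byte 0xE1 = 11100001 → 3-byte char #6 = E1 82 B8.
Offset 18: leading byte 0xE0 = 11100000 → 3-byte char #7 = E0 B1 88.
Offset 21: leading byte 0xE2 = 11100010 → 3-byte char #8 = E2 82 B1.
Leading byte 0xE2 = 11100010 matches 1110xxxx → 3-byte sequence.
Byte 1: 0xE2 = 11100010, payload 0010 (4 bits).
Byte 2: 0x82 = 10000010 (10xxxxxx ✓), payload 000010.
Byte 3: 0xB1 = 10110001 (10xxxxxx ✓), payload 110001.
Concatenate: 0010000010110001 = 0x20B1 (16 bits → U+20B1).

U+20B1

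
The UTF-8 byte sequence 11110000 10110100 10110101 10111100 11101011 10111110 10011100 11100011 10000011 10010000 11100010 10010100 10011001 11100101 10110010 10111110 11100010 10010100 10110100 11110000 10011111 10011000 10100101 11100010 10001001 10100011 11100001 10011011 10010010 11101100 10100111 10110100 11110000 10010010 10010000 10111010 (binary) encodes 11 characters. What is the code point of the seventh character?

U+1F625

Offset 0: leading byte 0xF0 = 11110000 → 4-byte char #1 = F0 B4 B5 BC.
Offset 4: leading byte 0xEB = 11101011 → 3-byte char #2 = EB BE 9C.
Offset 7: leading byte 0xE3 = 11100011 → 3-byte char #3 = E3 83 90.
Offset 10: leading byte 0xE2 = 11100010 → 3-byte char #4 = E2 94 99.
Offset 13: leading byte 0xE5 = 11100101 → 3-byte char #5 = E5 B2 BE.
Offset 16: leading byte 0xE2 = 11100010 → 3-byte char #6 = E2 94 B4.
Offset 19: leading byte 0xF0 = 11110000 → 4-byte char #7 = F0 9F 98 A5.
Leading byte 0xF0 = 11110000 matches 11110xxx → 4-byte sequence.
Byte 1: 0xF0 = 11110000, payload 000 (3 bits).
Byte 2: 0x9F = 10011111 (10xxxxxx ✓), payload 011111.
Byte 3: 0x98 = 10011000 (10xxxxxx ✓), payload 011000.
Byte 4: 0xA5 = 10100101 (10xxxxxx ✓), payload 100101.
Concatenate: 000011111011000100101 = 0x1F625 (21 bits → U+1F625).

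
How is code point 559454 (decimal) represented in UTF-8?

U+8895E = 0x8895E = 559454 decimal. In range U+10000–U+10FFFF → 4-byte form: 11110xxx 10xxxxxx 10xxxxxx 10xxxxxx.
Binary (21 bits): 010001000100101011110.
Split 3+6+6+6: 010 | 001000 | 100101 | 011110.
Byte 1: 11110010 = 0xF2.
Byte 2: 10001000 = 0x88.
Byte 3: 10100101 = 0xA5.
Byte 4: 10011110 = 0x9E.

F2 88 A5 9E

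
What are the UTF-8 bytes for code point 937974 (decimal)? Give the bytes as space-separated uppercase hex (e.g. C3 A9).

F3 A4 BF B6

U+E4FF6 = 0xE4FF6 = 937974 decimal. In range U+10000–U+10FFFF → 4-byte form: 11110xxx 10xxxxxx 10xxxxxx 10xxxxxx.
Binary (21 bits): 011100100111111110110.
Split 3+6+6+6: 011 | 100100 | 111111 | 110110.
Byte 1: 11110011 = 0xF3.
Byte 2: 10100100 = 0xA4.
Byte 3: 10111111 = 0xBF.
Byte 4: 10110110 = 0xB6.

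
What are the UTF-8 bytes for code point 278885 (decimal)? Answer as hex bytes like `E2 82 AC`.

F1 84 85 A5

U+44165 = 0x44165 = 278885 decimal. In range U+10000–U+10FFFF → 4-byte form: 11110xxx 10xxxxxx 10xxxxxx 10xxxxxx.
Binary (21 bits): 001000100000101100101.
Split 3+6+6+6: 001 | 000100 | 000101 | 100101.
Byte 1: 11110001 = 0xF1.
Byte 2: 10000100 = 0x84.
Byte 3: 10000101 = 0x85.
Byte 4: 10100101 = 0xA5.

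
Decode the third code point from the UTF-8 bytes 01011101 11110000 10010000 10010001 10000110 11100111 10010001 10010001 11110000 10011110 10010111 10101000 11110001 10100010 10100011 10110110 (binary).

U+7451

Offset 0: leading byte 0x5D = 01011101 → 1-byte char #1 = 5D.
Offset 1: leading byte 0xF0 = 11110000 → 4-byte char #2 = F0 90 91 86.
Offset 5: leading byte 0xE7 = 11100111 → 3-byte char #3 = E7 91 91.
Leading byte 0xE7 = 11100111 matches 1110xxxx → 3-byte sequence.
Byte 1: 0xE7 = 11100111, payload 0111 (4 bits).
Byte 2: 0x91 = 10010001 (10xxxxxx ✓), payload 010001.
Byte 3: 0x91 = 10010001 (10xxxxxx ✓), payload 010001.
Concatenate: 0111010001010001 = 0x7451 (16 bits → U+7451).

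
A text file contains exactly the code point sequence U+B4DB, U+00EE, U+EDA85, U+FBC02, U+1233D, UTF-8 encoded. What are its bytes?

EB 93 9B C3 AE F3 AD AA 85 F3 BB B0 82 F0 92 8C BD

U+B4DB: 3-byte form → EB 93 9B.
U+00EE: 2-byte form → C3 AE.
U+EDA85: 4-byte form → F3 AD AA 85.
U+FBC02: 4-byte form → F3 BB B0 82.
U+1233D: 4-byte form → F0 92 8C BD.
Concatenated (17 bytes): EB 93 9B C3 AE F3 AD AA 85 F3 BB B0 82 F0 92 8C BD.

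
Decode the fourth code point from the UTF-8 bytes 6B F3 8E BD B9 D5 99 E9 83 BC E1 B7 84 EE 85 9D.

U+90FC

Offset 0: leading byte 0x6B = 01101011 → 1-byte char #1 = 6B.
Offset 1: leading byte 0xF3 = 11110011 → 4-byte char #2 = F3 8E BD B9.
Offset 5: leading byte 0xD5 = 11010101 → 2-byte char #3 = D5 99.
Offset 7: leading byte 0xE9 = 11101001 → 3-byte char #4 = E9 83 BC.
Leading byte 0xE9 = 11101001 matches 1110xxxx → 3-byte sequence.
Byte 1: 0xE9 = 11101001, payload 1001 (4 bits).
Byte 2: 0x83 = 10000011 (10xxxxxx ✓), payload 000011.
Byte 3: 0xBC = 10111100 (10xxxxxx ✓), payload 111100.
Concatenate: 1001000011111100 = 0x90FC (16 bits → U+90FC).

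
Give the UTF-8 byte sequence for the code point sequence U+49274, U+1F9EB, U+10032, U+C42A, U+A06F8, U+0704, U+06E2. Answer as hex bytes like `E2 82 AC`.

U+49274: 4-byte form → F1 89 89 B4.
U+1F9EB: 4-byte form → F0 9F A7 AB.
U+10032: 4-byte form → F0 90 80 B2.
U+C42A: 3-byte form → EC 90 AA.
U+A06F8: 4-byte form → F2 A0 9B B8.
U+0704: 2-byte form → DC 84.
U+06E2: 2-byte form → DB A2.
Concatenated (23 bytes): F1 89 89 B4 F0 9F A7 AB F0 90 80 B2 EC 90 AA F2 A0 9B B8 DC 84 DB A2.

F1 89 89 B4 F0 9F A7 AB F0 90 80 B2 EC 90 AA F2 A0 9B B8 DC 84 DB A2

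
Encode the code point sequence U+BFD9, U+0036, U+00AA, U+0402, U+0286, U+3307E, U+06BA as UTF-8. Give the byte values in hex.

U+BFD9: 3-byte form → EB BF 99.
U+0036: 1-byte form → 36.
U+00AA: 2-byte form → C2 AA.
U+0402: 2-byte form → D0 82.
U+0286: 2-byte form → CA 86.
U+3307E: 4-byte form → F0 B3 81 BE.
U+06BA: 2-byte form → DA BA.
Concatenated (16 bytes): EB BF 99 36 C2 AA D0 82 CA 86 F0 B3 81 BE DA BA.

EB BF 99 36 C2 AA D0 82 CA 86 F0 B3 81 BE DA BA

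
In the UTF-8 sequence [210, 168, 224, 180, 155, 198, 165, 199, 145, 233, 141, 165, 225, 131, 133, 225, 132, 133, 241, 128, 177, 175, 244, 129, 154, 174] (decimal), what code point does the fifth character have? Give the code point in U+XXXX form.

U+9365

Offset 0: leading byte 0xD2 = 11010010 → 2-byte char #1 = D2 A8.
Offset 2: leading byte 0xE0 = 11100000 → 3-byte char #2 = E0 B4 9B.
Offset 5: leading byte 0xC6 = 11000110 → 2-byte char #3 = C6 A5.
Offset 7: leading byte 0xC7 = 11000111 → 2-byte char #4 = C7 91.
Offset 9: leading byte 0xE9 = 11101001 → 3-byte char #5 = E9 8D A5.
Leading byte 0xE9 = 11101001 matches 1110xxxx → 3-byte sequence.
Byte 1: 0xE9 = 11101001, payload 1001 (4 bits).
Byte 2: 0x8D = 10001101 (10xxxxxx ✓), payload 001101.
Byte 3: 0xA5 = 10100101 (10xxxxxx ✓), payload 100101.
Concatenate: 1001001101100101 = 0x9365 (16 bits → U+9365).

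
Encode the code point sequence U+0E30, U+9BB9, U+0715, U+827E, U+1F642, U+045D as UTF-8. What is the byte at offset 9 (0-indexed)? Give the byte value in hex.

0x89

U+0E30 → 3-byte form E0 B8 B0 at offsets 0–2.
U+9BB9 → 3-byte form E9 AE B9 at offsets 3–5.
U+0715 → 2-byte form DC 95 at offsets 6–7.
U+827E → 3-byte form E8 89 BE at offsets 8–10.
Offset 9 falls in char 4's range; it's byte 2 of E8 89 BE = 0x89.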